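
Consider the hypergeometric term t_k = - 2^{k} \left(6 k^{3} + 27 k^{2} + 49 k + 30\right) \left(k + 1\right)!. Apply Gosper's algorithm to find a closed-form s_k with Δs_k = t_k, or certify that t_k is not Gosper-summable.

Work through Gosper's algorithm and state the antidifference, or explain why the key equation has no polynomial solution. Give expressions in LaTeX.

t_(k+1)/t_k = 2*(6*k**4 + 57*k**3 + 211*k**2 + 354*k + 224)/(6*k**3 + 27*k**2 + 49*k + 30).
A = 2*k + 4, B = 1, C = k**3 + 9*k**2/2 + 49*k/6 + 5.
Need (2*k + 4)·f(k+1) − (1)·f(k) = k**3 + 9*k**2/2 + 49*k/6 + 5.
Bound: deg f ≤ 2.
Coefficient equations give f(k) = (3*k**2 + 3*k + 2)/6.
So s_k = (B(k−1)f/C)·t_k = ((3*k**2 + 3*k + 2)/(6*k**3 + 27*k**2 + 49*k + 30))·t_k = -2**k*(3*k**2 + 3*k + 2)*factorial(k + 1).
Verify: -2**k*(6*k**3 + 27*k**2 + 49*k + 30)*factorial(k + 1) matches t_k.

s_k = - 2^{k} \left(3 k^{2} + 3 k + 2\right) \left(k + 1\right)!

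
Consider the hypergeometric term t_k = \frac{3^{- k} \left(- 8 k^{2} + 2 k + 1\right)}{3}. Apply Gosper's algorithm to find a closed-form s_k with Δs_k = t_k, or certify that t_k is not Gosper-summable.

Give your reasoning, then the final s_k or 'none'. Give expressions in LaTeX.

r(k) = (8*k**2 + 14*k + 5)/(3*(8*k**2 - 2*k - 1)) after simplifying.
Gosper form: A/B · C(k+1)/C(k) with A=1/3, B=1, C=k**2 - k/4 - 1/8.
Key eq: (1/3)·f(k+1) = (1)·f(k) + (k**2 - k/4 - 1/8).
Bound: deg f ≤ 2.
Match coefficients ⇒ f(k) = -3*(4*k**2 + 3*k + 3)/8.
So s_k = (B(k−1)f/C)·t_k = (-3*(4*k**2 + 3*k + 3)/((2*k - 1)*(4*k + 1)))·t_k = (4*k**2 + 3*k + 3)/3**k.
Check: Δs_k = (-8*k**2 + 2*k + 1)/(3*3**k). ✓

s_k = 3^{- k} \left(4 k^{2} + 3 k + 3\right)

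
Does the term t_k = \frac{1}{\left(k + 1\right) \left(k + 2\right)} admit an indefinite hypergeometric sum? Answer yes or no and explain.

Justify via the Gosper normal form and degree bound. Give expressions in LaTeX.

Yes. s_k = \frac{k}{k + 1}.

The ratio is (k + 1)/(k + 3).
Gosper form: A/B · C(k+1)/C(k) with A=k + 1, B=k + 3, C=1.
Need (k + 1)·f(k+1) − (k + 2)·f(k) = 1.
deg f ≤ 1 (via 1,1,0).
Solve for f: f(k) = k (degree 1 ≤ 1).
Get s_k = R·t_k = k/(k + 1) with R(k) = B(k−1)f(k)/C(k) = k*(k + 2).
Verify: 1/(k**2 + 3*k + 2) matches t_k.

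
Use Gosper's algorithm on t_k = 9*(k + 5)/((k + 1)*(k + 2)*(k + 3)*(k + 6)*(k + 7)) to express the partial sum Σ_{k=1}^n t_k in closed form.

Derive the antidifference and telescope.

S(n) = n*(n**2 + 12*n + 41)/(14*(n**3 + 12*n**2 + 41*n + 42))

The ratio is (k + 1)*(k + 6)**2/((k + 4)*(k + 5)*(k + 8)).
Gosper form: A/B · C(k+1)/C(k) with A=k + 1, B=k + 8, C=k**3 + 14*k**2 + 65*k + 100.
Set up (k + 1)·f(k+1) − (k + 7)·f(k) − (k**3 + 14*k**2 + 65*k + 100) = 0.
deg f ≤ 6 (via 1,1,3).
Coefficient equations give f(k) = k*(k + 3)*(k + 4)**2*(k + 5)**2/36.
Then R = B(k−1)f/C = k*(k + 3)*(k + 4)*(k + 7)/36, so s_k = R(k)·t_k = k*(k**2 + 9*k + 20)/(4*(k**3 + 9*k**2 + 20*k + 12)).
Verify: 9*(k + 5)/(k**5 + 19*k**4 + 131*k**3 + 401*k**2 + 540*k + 252) matches t_k.
Evaluate: s_(n+1) = (n**3 + 12*n**2 + 41*n + 30)/(4*(n**3 + 12*n**2 + 41*n + 42)); subtract s_(1) = 5/28 ⇒ S(n) = n*(n**2 + 12*n + 41)/(14*(n**3 + 12*n**2 + 41*n + 42)).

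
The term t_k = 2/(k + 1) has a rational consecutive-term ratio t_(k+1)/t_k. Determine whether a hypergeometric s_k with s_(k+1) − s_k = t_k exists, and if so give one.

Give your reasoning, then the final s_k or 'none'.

none (Gosper's algorithm certifies no s_k)

r(k) = (k + 1)/(k + 2) after simplifying.
Gosper form: A/B · C(k+1)/C(k) with A=k + 1, B=k + 2, C=1.
Solve (k + 1)·f(k+1) − (k + 1)·f(k) = 1.
From deg A=1, deg B=1, deg C=0: d=0.
f = c0 ⇒ A·f(k+1) − B(k−1)·f(k) − C = -1. The system {-1 = 0} is inconsistent; no antidifference.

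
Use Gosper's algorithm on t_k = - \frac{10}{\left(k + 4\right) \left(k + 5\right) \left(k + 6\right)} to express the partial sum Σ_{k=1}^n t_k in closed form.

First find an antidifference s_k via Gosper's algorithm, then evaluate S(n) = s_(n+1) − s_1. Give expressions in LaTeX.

S(n) = \frac{n \left(- n - 11\right)}{6 \left(n^{2} + 11 n + 30\right)}

Step 1: r(k) = (k + 4)/(k + 7).
So A=k + 4 and B=k + 7, with C=1.
f must satisfy (k + 4)·f(k+1) − (k + 6)·f(k) = 1.
d = 2 from the (1,1,0) case.
Match coefficients ⇒ f(k) = k*(k + 9)/40.
So s_k = (B(k−1)f/C)·t_k = (k*(k + 6)*(k + 9)/40)·t_k = k*(-k - 9)/(4*(k + 4)*(k + 5)).
Check: Δs_k = -10/(k**3 + 15*k**2 + 74*k + 120). ✓
Telescope: S(n) = s_(n+1) − s_(1) = (-n**2 - 11*n - 10)/(4*(n**2 + 11*n + 30)) − (-1/12) = n*(-n - 11)/(6*(n**2 + 11*n + 30)).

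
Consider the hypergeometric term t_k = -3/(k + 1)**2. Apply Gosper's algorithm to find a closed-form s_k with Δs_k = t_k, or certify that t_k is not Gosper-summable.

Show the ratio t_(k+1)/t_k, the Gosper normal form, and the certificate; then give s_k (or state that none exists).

none (Gosper's algorithm certifies no s_k)

Ratio r(k) = (k + 1)**2/(k + 2)**2.
Factor: A=k**2 + 2*k + 1; B=k**2 + 4*k + 4; C=1.
Need (k**2 + 2*k + 1)·f(k+1) − (k**2 + 2*k + 1)·f(k) = 1.
deg f ≤ 0 (via 2,2,0).
f = c0 ⇒ A·f(k+1) − B(k−1)·f(k) − C = -1. The system {-1 = 0} is inconsistent; no antidifference.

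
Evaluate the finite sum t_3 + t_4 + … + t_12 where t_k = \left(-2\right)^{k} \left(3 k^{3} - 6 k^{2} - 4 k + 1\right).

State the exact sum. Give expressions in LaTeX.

Σ = 12681232

The ratio is 2*(-3*k**3 - 3*k**2 + 7*k + 6)/(3*k**3 - 6*k**2 - 4*k + 1).
Gosper form: A/B · C(k+1)/C(k) with A=-2, B=1, C=k**3 - 2*k**2 - 4*k/3 + 1/3.
f must satisfy (-2)·f(k+1) − (1)·f(k) = k**3 - 2*k**2 - 4*k/3 + 1/3.
deg f ≤ 3 (via 0,0,3).
Solve for f: f(k) = -(k - 1)*(k**2 - 3*k - 1)/3 (degree 3 ≤ 3).
Certificate R = B(k−1)f/C = -(k - 1)*(k**2 - 3*k - 1)/(3*k**3 - 6*k**2 - 4*k + 1) gives s_k = (-2)**k*(-k**3 + 4*k**2 - 2*k - 1).
Check: Δs_k = (-2)**k*(3*k**3 - 6*k**2 - 4*k + 1). ✓
Σ_(k=3)^(12) t_k = s_(13) − s_(3) = 12681216 − (-16) = 12681232.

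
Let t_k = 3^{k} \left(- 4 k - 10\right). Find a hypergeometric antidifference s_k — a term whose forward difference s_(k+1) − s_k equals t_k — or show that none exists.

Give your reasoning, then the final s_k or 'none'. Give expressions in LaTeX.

s_k = - 2 \cdot 3^{k} \left(k + 1\right)

Ratio r(k) = 3*(2*k + 7)/(2*k + 5).
Normal form (A,B,C) = (3, 1, k + 5/2).
f must satisfy (3)·f(k+1) − (1)·f(k) = k + 5/2.
Bound: deg f ≤ 1.
Match coefficients ⇒ f(k) = (k + 1)/2.
Get s_k = R·t_k = -2*3**k*(k + 1) with R(k) = B(k−1)f(k)/C(k) = (k + 1)/(2*k + 5).
Check: Δs_k = 3**k*(-4*k - 10). ✓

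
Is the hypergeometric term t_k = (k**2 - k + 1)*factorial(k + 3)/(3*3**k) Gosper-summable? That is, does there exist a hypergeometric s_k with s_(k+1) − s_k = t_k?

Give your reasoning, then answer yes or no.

Step 1: r(k) = -(k + 4)*(k - (k + 1)**2)/(3*k**2 - 3*k + 3).
Normal form (A,B,C) = (k/3 + 4/3, 1, k**2 - k + 1).
f must satisfy (k/3 + 4/3)·f(k+1) − (1)·f(k) = k**2 - k + 1.
deg f ≤ 1 (via 1,0,2).
Coefficient equations give f(k) = 3*(k - 3).
R(k) = B(k−1)·f(k)/C(k) = 3*(k - 3)/(k**2 - k + 1); s_k = R·t_k = (k - 3)*factorial(k + 3)/3**k.
Δs = (k**2 - k + 1)*factorial(k + 3)/(3*3**k), as required.

Yes. s_k = (k - 3)*factorial(k + 3)/3**k.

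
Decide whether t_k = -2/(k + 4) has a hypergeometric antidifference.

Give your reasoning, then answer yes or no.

No — t_k has no hypergeometric antidifference.

Ratio r(k) = (k + 4)/(k + 5).
So A=k + 4 and B=k + 5, with C=1.
f must satisfy (k + 4)·f(k+1) − (k + 4)·f(k) = 1.
deg f ≤ 0 (via 1,1,0).
Write f(k) = c0. Then LHS − RHS = -1, requiring -1 = 0: contradictory. No certificate.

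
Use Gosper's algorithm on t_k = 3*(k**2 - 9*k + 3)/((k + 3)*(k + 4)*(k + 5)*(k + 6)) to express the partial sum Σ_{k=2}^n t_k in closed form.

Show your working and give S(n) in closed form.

S(n) = 3*(n**3 - 55*n**2 + 4*n + 50)/(70*(n**3 + 15*n**2 + 74*n + 120))

The ratio is -(k + 3)*(9*k - (k + 1)**2 + 6)/((k + 7)*(k**2 - 9*k + 3)).
Normal form (A,B,C) = (k + 3, k + 7, k**2 - 9*k + 3).
f must satisfy (k + 3)·f(k+1) − (k + 6)·f(k) = k**2 - 9*k + 3.
Bound: deg f ≤ 3.
Solving with deg f ≤ 3: f(k) = k*(k**2 - 48*k + 107)/60.
R(k) = B(k−1)·f(k)/C(k) = k*(k + 6)*(k**2 - 48*k + 107)/(60*(k**2 - 9*k + 3)); s_k = R·t_k = k*(k**2 - 48*k + 107)/(20*(k + 3)*(k + 4)*(k + 5)).
s_(k+1) − s_k = 3*(k**2 - 9*k + 3)/(k**4 + 18*k**3 + 119*k**2 + 342*k + 360) = t_k.
Telescope: S(n) = s_(n+1) − s_(2) = (n**3 - 45*n**2 + 14*n + 60)/(20*(n**3 + 15*n**2 + 74*n + 120)) − (1/140) = 3*(n**3 - 55*n**2 + 4*n + 50)/(70*(n**3 + 15*n**2 + 74*n + 120)).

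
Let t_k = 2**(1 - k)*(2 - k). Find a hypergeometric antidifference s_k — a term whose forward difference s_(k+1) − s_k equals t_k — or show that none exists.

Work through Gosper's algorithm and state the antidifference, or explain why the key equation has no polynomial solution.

s_k = 2**(2 - k)*(k - 1)

The ratio is (k - 1)/(2*(k - 2)).
Normal form (A,B,C) = (1/2, 1, k - 2).
f must satisfy (1/2)·f(k+1) − (1)·f(k) = k - 2.
Bound: deg f ≤ 1.
Solve for f: f(k) = -2*(k - 1) (degree 1 ≤ 1).
R(k) = B(k−1)·f(k)/C(k) = -2*(k - 1)/(k - 2); s_k = R·t_k = 2**(2 - k)*(k - 1).
Check: Δs_k = 2**(1 - k)*(2 - k). ✓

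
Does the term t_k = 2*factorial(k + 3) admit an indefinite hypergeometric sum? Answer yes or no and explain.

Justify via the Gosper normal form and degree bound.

t_(k+1)/t_k = k + 4.
A = k + 4, B = 1, C = 1.
Solve (k + 4)·f(k+1) − (1)·f(k) = 1.
Bound: deg f ≤ -1.
Negative degree bound (-1): no f exists, t_k not Gosper-summable.

No — t_k has no hypergeometric antidifference.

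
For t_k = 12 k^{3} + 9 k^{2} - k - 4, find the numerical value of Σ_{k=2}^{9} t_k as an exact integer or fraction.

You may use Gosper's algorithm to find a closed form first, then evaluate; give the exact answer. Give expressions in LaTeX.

Σ = 26768

r(k) = (12*k**3 + 45*k**2 + 53*k + 16)/(12*k**3 + 9*k**2 - k - 4) after simplifying.
A = 1, B = 1, C = k**3 + 3*k**2/4 - k/12 - 1/3.
Solve (1)·f(k+1) − (1)·f(k) = k**3 + 3*k**2/4 - k/12 - 1/3.
d = 4 from the (0,0,3) case.
Coefficient equations give f(k) = k*(3*k**3 - 3*k**2 - 2*k - 2)/12.
R(k) = B(k−1)·f(k)/C(k) = k*(3*k**3 - 3*k**2 - 2*k - 2)/(12*k**3 + 9*k**2 - k - 4); s_k = R·t_k = k*(3*k**3 - 3*k**2 - 2*k - 2).
Verify: 12*k**3 + 9*k**2 - k - 4 matches t_k.
Telescoping: Σ = s_(10) − s_(2) = 26780 − (12) = 26768.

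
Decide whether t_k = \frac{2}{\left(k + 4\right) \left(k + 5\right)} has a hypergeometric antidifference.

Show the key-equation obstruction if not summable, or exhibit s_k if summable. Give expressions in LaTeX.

Yes. s_k = \frac{k}{2 \left(k + 4\right)}.

r(k) = (k + 4)/(k + 6) after simplifying.
Take A(k)=k + 4, B(k)=k + 6, C(k)=1.
Solve (k + 4)·f(k+1) − (k + 5)·f(k) = 1.
From deg A=1, deg B=1, deg C=0: d=1.
Solving with deg f ≤ 1: f(k) = k/4.
Get s_k = R·t_k = k/(2*(k + 4)) with R(k) = B(k−1)f(k)/C(k) = k*(k + 5)/4.
Check: Δs_k = 2/(k**2 + 9*k + 20). ✓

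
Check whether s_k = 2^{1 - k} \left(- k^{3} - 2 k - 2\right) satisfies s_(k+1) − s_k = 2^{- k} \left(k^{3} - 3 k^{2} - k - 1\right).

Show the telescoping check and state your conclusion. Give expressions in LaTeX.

valid (s_(k+1) − s_k reduces to t_k)

s_(k+1) = (-2*k - (k + 1)**3 - 4)/2**k
s_(k+1) − s_k = (k**3 - 3*k**2 - k - 1)/2**k
(s_(k+1) − s_k) − t_k = 0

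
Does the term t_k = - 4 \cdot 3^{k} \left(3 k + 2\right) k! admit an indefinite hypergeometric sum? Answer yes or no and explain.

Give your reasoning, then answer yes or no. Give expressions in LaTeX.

t_(k+1)/t_k = 3*(k + 1)*(3*k + 5)/(3*k + 2).
Take A(k)=3*k + 3, B(k)=1, C(k)=k + 2/3.
Set up (3*k + 3)·f(k+1) − (1)·f(k) − (k + 2/3) = 0.
From deg A=1, deg B=0, deg C=1: d=0.
Solve for f: f(k) = 1/3 (degree 0 ≤ 0).
Then R = B(k−1)f/C = 1/(3*k + 2), so s_k = R(k)·t_k = -4*3**k*factorial(k).
Δs = -4*3**k*(3*k + 2)*factorial(k), as required.

Yes. s_k = - 4 \cdot 3^{k} k!.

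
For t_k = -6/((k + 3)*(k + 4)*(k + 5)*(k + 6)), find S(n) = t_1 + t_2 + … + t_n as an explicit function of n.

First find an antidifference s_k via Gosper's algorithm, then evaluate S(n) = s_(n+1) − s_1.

t_(k+1)/t_k = (k + 3)/(k + 7).
Factor: A=k + 3; B=k + 7; C=1.
Key eq: (k + 3)·f(k+1) = (k + 6)·f(k) + (1).
Bound: deg f ≤ 3.
Coefficient equations give f(k) = k*(k**2 + 12*k + 47)/180.
Certificate R = B(k−1)f/C = k*(k + 6)*(k**2 + 12*k + 47)/180 gives s_k = k*(-k**2 - 12*k - 47)/(30*(k + 3)*(k + 4)*(k + 5)).
s_(k+1) − s_k = -6/(k**4 + 18*k**3 + 119*k**2 + 342*k + 360) = t_k.
Telescope: S(n) = s_(n+1) − s_(1) = (-n**3 - 15*n**2 - 74*n - 60)/(30*(n**3 + 15*n**2 + 74*n + 120)) − (-1/60) = n*(-n**2 - 15*n - 74)/(60*(n**3 + 15*n**2 + 74*n + 120)).

S(n) = n*(-n**2 - 15*n - 74)/(60*(n**3 + 15*n**2 + 74*n + 120))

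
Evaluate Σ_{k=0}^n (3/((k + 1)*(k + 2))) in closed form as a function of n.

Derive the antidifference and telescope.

The ratio is (k + 1)/(k + 3).
So A=k + 1 and B=k + 3, with C=1.
Set up (k + 1)·f(k+1) − (k + 2)·f(k) − (1) = 0.
Degrees (1,1,0) ⇒ d ≤ 1.
Solving with deg f ≤ 1: f(k) = k.
Get s_k = R·t_k = 3*k/(k + 1) with R(k) = B(k−1)f(k)/C(k) = k*(k + 2).
Verify: 3/(k**2 + 3*k + 2) matches t_k.
Telescope: S(n) = s_(n+1) − s_(0) = 3*(n + 1)/(n + 2) − (0) = 3*(n + 1)/(n + 2).

S(n) = 3*(n + 1)/(n + 2)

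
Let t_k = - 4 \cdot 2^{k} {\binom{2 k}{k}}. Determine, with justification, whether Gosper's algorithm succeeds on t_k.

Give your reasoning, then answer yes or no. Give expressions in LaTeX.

r(k) = 4*(2*k + 1)/(k + 1) after simplifying.
Normal form (A,B,C) = (8*k + 4, k + 1, 1).
Set up (8*k + 4)·f(k+1) − (k)·f(k) − (1) = 0.
From deg A=1, deg B=1, deg C=0: d=-1.
d = -1 < 0 ⇒ no nonzero polynomial f; not summable.

No — key equation has no polynomial f.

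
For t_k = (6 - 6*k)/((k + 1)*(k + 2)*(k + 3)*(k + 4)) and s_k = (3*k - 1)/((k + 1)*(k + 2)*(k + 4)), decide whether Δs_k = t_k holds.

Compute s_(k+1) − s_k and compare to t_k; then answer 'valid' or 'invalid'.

s_(k+1) = (3*k + 2)/((k + 2)*(k + 3)*(k + 5))
s_(k+1) − s_k = (-6*k**2 - 15*k + 23)/(k**5 + 15*k**4 + 85*k**3 + 225*k**2 + 274*k + 120)
(s_(k+1) − s_k) − t_k = (9*k - 7)/(k**5 + 15*k**4 + 85*k**3 + 225*k**2 + 274*k + 120)

Invalid: residual (9*k - 7)/(k**5 + 15*k**4 + 85*k**3 + 225*k**2 + 274*k + 120) ≠ 0.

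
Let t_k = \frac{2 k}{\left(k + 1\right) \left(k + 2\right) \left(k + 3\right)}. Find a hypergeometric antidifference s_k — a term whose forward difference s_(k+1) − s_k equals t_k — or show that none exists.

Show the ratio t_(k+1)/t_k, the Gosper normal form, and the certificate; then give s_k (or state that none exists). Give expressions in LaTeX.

s_k = \frac{k \left(k - 1\right)}{2 \left(k + 1\right) \left(k + 2\right)}

Compute t_(k+1)/t_k: get (k + 1)**2/(k*(k + 4)).
Take A(k)=k + 1, B(k)=k + 4, C(k)=k.
Solve (k + 1)·f(k+1) − (k + 3)·f(k) = k.
d = 2 from the (1,1,1) case.
Solving with deg f ≤ 2: f(k) = k*(k - 1)/4.
Get s_k = R·t_k = k*(k - 1)/(2*(k + 1)*(k + 2)) with R(k) = B(k−1)f(k)/C(k) = (k - 1)*(k + 3)/4.
Check: Δs_k = 2*k/(k**3 + 6*k**2 + 11*k + 6). ✓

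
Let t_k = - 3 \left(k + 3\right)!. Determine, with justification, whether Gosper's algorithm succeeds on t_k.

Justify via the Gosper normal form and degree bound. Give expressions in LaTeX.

Ratio r(k) = k + 4.
Take A(k)=k + 4, B(k)=1, C(k)=1.
Set up (k + 4)·f(k+1) − (1)·f(k) − (1) = 0.
Bound: deg f ≤ -1.
Bound -1 < 0, so the key equation has no polynomial solution.

No — negative degree bound, so no certificate f.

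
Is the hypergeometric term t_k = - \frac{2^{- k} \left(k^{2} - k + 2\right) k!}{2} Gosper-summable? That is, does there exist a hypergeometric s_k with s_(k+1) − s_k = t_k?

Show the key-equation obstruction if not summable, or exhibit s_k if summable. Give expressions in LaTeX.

Yes. s_k = - 2^{- k} \left(k - 1\right) k!.

Step 1: r(k) = (k + 1)*(-k + (k + 1)**2 + 1)/(2*(k**2 - k + 2)).
A = k/2 + 1/2, B = 1, C = k**2 - k + 2.
Need (k/2 + 1/2)·f(k+1) − (1)·f(k) = k**2 - k + 2.
From deg A=1, deg B=0, deg C=2: d=1.
Solving with deg f ≤ 1: f(k) = 2*(k - 1).
So s_k = (B(k−1)f/C)·t_k = (2*(k - 1)/(k**2 - k + 2))·t_k = -(k - 1)*factorial(k)/2**k.
Δs = -(k**2 - k + 2)*factorial(k)/(2*2**k), as required.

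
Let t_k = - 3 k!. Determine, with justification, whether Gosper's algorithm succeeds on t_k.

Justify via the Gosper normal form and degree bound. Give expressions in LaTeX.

Ratio r(k) = k + 1.
Factor: A=k + 1; B=1; C=1.
Key eq: (k + 1)·f(k+1) = (1)·f(k) + (1).
Degrees (1,0,0) ⇒ d ≤ -1.
deg f ≤ -1 is impossible — no certificate.

No — negative degree bound, so no certificate f.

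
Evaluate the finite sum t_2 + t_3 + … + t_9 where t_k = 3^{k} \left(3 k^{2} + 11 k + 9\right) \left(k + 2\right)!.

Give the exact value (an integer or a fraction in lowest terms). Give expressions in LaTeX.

Σ = 282845654783568

Step 1: r(k) = 3*(3*k**3 + 26*k**2 + 74*k + 69)/(3*k**2 + 11*k + 9).
So A=3*k + 9 and B=1, with C=k**2 + 11*k/3 + 3.
Key eq: (3*k + 9)·f(k+1) = (1)·f(k) + (k**2 + 11*k/3 + 3).
d = 1 from the (1,0,2) case.
Solving with deg f ≤ 1: f(k) = k/3.
R(k) = B(k−1)·f(k)/C(k) = k/(3*k**2 + 11*k + 9); s_k = R·t_k = 3**k*k*factorial(k + 2).
Verify: 3**k*(3*k**2 + 11*k + 9)*factorial(k + 2) matches t_k.
Telescoping: Σ = s_(10) − s_(2) = 282845654784000 − (432) = 282845654783568.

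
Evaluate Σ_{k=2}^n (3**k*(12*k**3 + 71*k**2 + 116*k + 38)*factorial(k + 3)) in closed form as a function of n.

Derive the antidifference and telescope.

The ratio is 3*(12*k**4 + 155*k**3 + 722*k**2 + 1413*k + 948)/(12*k**3 + 71*k**2 + 116*k + 38).
So A=3*k + 12 and B=1, with C=k**3 + 71*k**2/12 + 29*k/3 + 19/6.
f must satisfy (3*k + 12)·f(k+1) − (1)·f(k) = k**3 + 71*k**2/12 + 29*k/3 + 19/6.
From deg A=1, deg B=0, deg C=3: d=2.
Coefficient equations give f(k) = (4*k**2 + k - 2)/12.
Get s_k = R·t_k = 3**k*(4*k**2 + k - 2)*factorial(k + 3) with R(k) = B(k−1)f(k)/C(k) = (4*k**2 + k - 2)/(12*k**3 + 71*k**2 + 116*k + 38).
s_(k+1) − s_k = 3**k*(12*k**3 + 71*k**2 + 116*k + 38)*factorial(k + 3) = t_k.
Σ_(k=2)^n t_k = s_(n+1) − s_(2) = (3**(n + 1)*(4*n**2 + 9*n + 3)*factorial(n + 4)) − (17280), i.e. 12*3**n*n**2*factorial(n + 4) + 27*3**n*n*factorial(n + 4) + 9*3**n*factorial(n + 4) - 17280.

S(n) = 12*3**n*n**2*factorial(n + 4) + 27*3**n*n*factorial(n + 4) + 9*3**n*factorial(n + 4) - 17280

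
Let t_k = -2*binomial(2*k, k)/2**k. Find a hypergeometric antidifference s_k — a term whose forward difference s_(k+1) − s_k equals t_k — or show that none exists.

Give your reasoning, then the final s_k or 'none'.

Compute t_(k+1)/t_k: get (2*k + 1)/(k + 1).
So A=2*k + 1 and B=k + 1, with C=1.
f must satisfy (2*k + 1)·f(k+1) − (k)·f(k) = 1.
From deg A=1, deg B=1, deg C=0: d=-1.
deg f ≤ -1 is impossible — no certificate.

not Gosper-summable; s_k does not exist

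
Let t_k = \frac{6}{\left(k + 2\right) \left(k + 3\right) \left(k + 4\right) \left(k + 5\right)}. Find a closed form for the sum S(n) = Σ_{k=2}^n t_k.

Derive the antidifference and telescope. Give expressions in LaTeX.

S(n) = \frac{n^{3} + 12 n^{2} + 47 n - 60}{60 \left(n^{3} + 12 n^{2} + 47 n + 60\right)}

Ratio r(k) = (k + 2)/(k + 6).
So A=k + 2 and B=k + 6, with C=1.
Key eq: (k + 2)·f(k+1) = (k + 5)·f(k) + (1).
d = 3 from the (1,1,0) case.
A polynomial solution: f(k) = k*(k**2 + 9*k + 26)/72.
So s_k = (B(k−1)f/C)·t_k = (k*(k + 5)*(k**2 + 9*k + 26)/72)·t_k = k*(k**2 + 9*k + 26)/(12*(k + 2)*(k + 3)*(k + 4)).
Verify: 6/(k**4 + 14*k**3 + 71*k**2 + 154*k + 120) matches t_k.
s_(n+1) = (n**3 + 12*n**2 + 47*n + 36)/(12*(n**3 + 12*n**2 + 47*n + 60)) and s_(2) = 1/15, so S(n) = (n**3 + 12*n**2 + 47*n - 60)/(60*(n**3 + 12*n**2 + 47*n + 60)).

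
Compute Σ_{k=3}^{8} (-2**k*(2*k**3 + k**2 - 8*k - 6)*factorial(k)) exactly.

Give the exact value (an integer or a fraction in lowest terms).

Compute t_(k+1)/t_k: get 2*(2*k**4 + 9*k**3 + 7*k**2 - 11*k - 11)/(2*k**3 + k**2 - 8*k - 6).
Gosper form: A/B · C(k+1)/C(k) with A=2*k + 2, B=1, C=k**3 + k**2/2 - 4*k - 3.
Set up (2*k + 2)·f(k+1) − (1)·f(k) − (k**3 + k**2/2 - 4*k - 3) = 0.
deg f ≤ 2 (via 1,0,3).
Solve for f: f(k) = (k**2 - 2*k - 4)/2 (degree 2 ≤ 2).
Then R = B(k−1)f/C = (k**2 - 2*k - 4)/(2*k**3 + k**2 - 8*k - 6), so s_k = R(k)·t_k = 2**k*(-k**2 + 2*k + 4)*factorial(k).
Verify: -2**k*(2*k**3 + k**2 - 8*k - 6)*factorial(k) matches t_k.
Telescoping: Σ = s_(9) − s_(3) = -10961879040 − (48) = -10961879088.

Σ = -10961879088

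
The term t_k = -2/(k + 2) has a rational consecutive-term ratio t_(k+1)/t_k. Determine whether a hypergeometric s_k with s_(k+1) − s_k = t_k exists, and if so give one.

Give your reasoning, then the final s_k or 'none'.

no hypergeometric antidifference exists

r(k) = (k + 2)/(k + 3) after simplifying.
So A=k + 2 and B=k + 3, with C=1.
Key eq: (k + 2)·f(k+1) = (k + 2)·f(k) + (1).
From deg A=1, deg B=1, deg C=0: d=0.
Put f(k) = c0: A·f(k+1) − B(k−1)·f(k) − C = -1; need -1 = 0 — inconsistent ⇒ no f, not summable.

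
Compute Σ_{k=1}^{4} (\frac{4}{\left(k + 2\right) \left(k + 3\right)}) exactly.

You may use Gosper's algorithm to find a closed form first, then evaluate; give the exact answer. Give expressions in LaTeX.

Σ = 16/21

Ratio r(k) = (k + 2)/(k + 4).
Gosper form: A/B · C(k+1)/C(k) with A=k + 2, B=k + 4, C=1.
f must satisfy (k + 2)·f(k+1) − (k + 3)·f(k) = 1.
Bound: deg f ≤ 1.
Solving with deg f ≤ 1: f(k) = k/2.
Then R = B(k−1)f/C = k*(k + 3)/2, so s_k = R(k)·t_k = 2*k/(k + 2).
Check: Δs_k = 4/(k**2 + 5*k + 6). ✓
Σ_(k=1)^(4) t_k = s_(5) − s_(1) = 10/7 − (2/3) = 16/21.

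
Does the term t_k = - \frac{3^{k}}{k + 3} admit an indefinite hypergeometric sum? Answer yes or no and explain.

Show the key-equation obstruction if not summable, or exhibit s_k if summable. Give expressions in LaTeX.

No — t_k has no hypergeometric antidifference.

t_(k+1)/t_k = 3*(k + 3)/(k + 4).
A = 3*k + 9, B = k + 4, C = 1.
f must satisfy (3*k + 9)·f(k+1) − (k + 3)·f(k) = 1.
deg f ≤ -1 (via 1,1,0).
deg f ≤ -1 is impossible — no certificate.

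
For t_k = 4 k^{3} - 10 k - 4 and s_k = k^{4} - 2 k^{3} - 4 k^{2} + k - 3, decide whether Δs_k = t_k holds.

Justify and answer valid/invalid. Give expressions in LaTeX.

Valid: the claim telescopes to t_k.

s_(k+1) = k**4 + 2*k**3 - 4*k**2 - 9*k - 7
s_(k+1) − s_k = 4*k**3 - 10*k - 4
(s_(k+1) − s_k) − t_k = 0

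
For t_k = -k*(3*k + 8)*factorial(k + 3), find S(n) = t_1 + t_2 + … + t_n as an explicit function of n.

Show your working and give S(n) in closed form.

S(n) = -3*n*factorial(n + 4) + factorial(n + 4) - 24

Step 1: r(k) = (k + 1)*(k + 4)*(3*k + 11)/(k*(3*k + 8)).
Normal form (A,B,C) = (k + 4, 1, k**2 + 8*k/3).
Solve (k + 4)·f(k+1) − (1)·f(k) = k**2 + 8*k/3.
deg f ≤ 1 (via 1,0,2).
Solve for f: f(k) = (3*k - 4)/3 (degree 1 ≤ 1).
So s_k = (B(k−1)f/C)·t_k = ((3*k - 4)/(k*(3*k + 8)))·t_k = -(3*k - 4)*factorial(k + 3).
s_(k+1) − s_k = -k*(3*k + 8)*factorial(k + 3) = t_k.
s_(n+1) = -(3*n - 1)*factorial(n + 4) and s_(1) = 24, so S(n) = -3*n*factorial(n + 4) + factorial(n + 4) - 24.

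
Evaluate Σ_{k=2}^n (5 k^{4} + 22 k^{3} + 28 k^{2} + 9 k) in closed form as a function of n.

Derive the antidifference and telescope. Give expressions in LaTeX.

S(n) = n^{5} + 8 n^{4} + 22 n^{3} + 24 n^{2} + 9 n - 64

t_(k+1)/t_k = (5*k**4 + 42*k**3 + 124*k**2 + 151*k + 64)/(k*(5*k**3 + 22*k**2 + 28*k + 9)).
So A=1 and B=1, with C=k**4 + 22*k**3/5 + 28*k**2/5 + 9*k/5.
Solve (1)·f(k+1) − (1)·f(k) = k**4 + 22*k**3/5 + 28*k**2/5 + 9*k/5.
From deg A=0, deg B=0, deg C=4: d=5.
A polynomial solution: f(k) = k**2*(k - 1)*(k + 2)**2/5.
R(k) = B(k−1)·f(k)/C(k) = k*(k - 1)*(k + 2)**2/(5*k**3 + 22*k**2 + 28*k + 9); s_k = R·t_k = k**2*(k**3 + 3*k**2 - 4).
Verify: k*(5*k**3 + 22*k**2 + 28*k + 9) matches t_k.
s_(n+1) = n*(n**4 + 8*n**3 + 22*n**2 + 24*n + 9) and s_(2) = 64, so S(n) = n**5 + 8*n**4 + 22*n**3 + 24*n**2 + 9*n - 64.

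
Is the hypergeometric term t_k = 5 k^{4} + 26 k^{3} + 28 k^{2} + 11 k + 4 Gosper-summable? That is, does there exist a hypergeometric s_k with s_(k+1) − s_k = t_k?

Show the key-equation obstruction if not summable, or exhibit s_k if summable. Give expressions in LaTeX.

Ratio r(k) = (5*k**4 + 46*k**3 + 136*k**2 + 165*k + 74)/(5*k**4 + 26*k**3 + 28*k**2 + 11*k + 4).
Factor: A=1; B=1; C=k**4 + 26*k**3/5 + 28*k**2/5 + 11*k/5 + 4/5.
Set up (1)·f(k+1) − (1)·f(k) − (k**4 + 26*k**3/5 + 28*k**2/5 + 11*k/5 + 4/5) = 0.
deg f ≤ 5 (via 0,0,4).
Match coefficients ⇒ f(k) = k*(k + 1)*(k**3 + 3*k**2 - 5*k + 3)/5.
So s_k = (B(k−1)f/C)·t_k = (k*(k**3 + 3*k**2 - 5*k + 3)/(5*k**3 + 21*k**2 + 7*k + 4))·t_k = k*(k**4 + 4*k**3 - 2*k**2 - 2*k + 3).
Δs = 5*k**4 + 26*k**3 + 28*k**2 + 11*k + 4, as required.

Yes. s_k = k \left(k^{4} + 4 k^{3} - 2 k^{2} - 2 k + 3\right).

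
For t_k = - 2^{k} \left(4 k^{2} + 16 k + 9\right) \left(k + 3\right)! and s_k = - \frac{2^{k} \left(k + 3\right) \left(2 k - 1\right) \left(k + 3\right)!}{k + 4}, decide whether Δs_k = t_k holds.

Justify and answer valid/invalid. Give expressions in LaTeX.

s_(k+1) = -2**(k + 1)*(k + 4)*(2*k + 1)*factorial(k + 4)/(k + 5)
s_(k+1) − s_k = -2**k*(4*k**4 + 48*k**3 + 201*k**2 + 330*k + 143)*factorial(k + 3)/((k + 4)*(k + 5))
(s_(k+1) − s_k) − t_k = 2**k*(4*k**3 + 32*k**2 + 71*k + 37)*factorial(k + 3)/((k + 4)*(k + 5))

Invalid: residual \frac{2^{k} \left(4 k^{3} + 32 k^{2} + 71 k + 37\right) \left(k + 3\right)!}{\left(k + 4\right) \left(k + 5\right)} ≠ 0.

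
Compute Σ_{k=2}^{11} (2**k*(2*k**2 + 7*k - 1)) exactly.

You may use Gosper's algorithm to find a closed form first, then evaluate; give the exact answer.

r(k) = 2*(2*k**2 + 11*k + 8)/(2*k**2 + 7*k - 1) after simplifying.
Take A(k)=2, B(k)=1, C(k)=k**2 + 7*k/2 - 1/2.
Need (2)·f(k+1) − (1)·f(k) = k**2 + 7*k/2 - 1/2.
From deg A=0, deg B=0, deg C=2: d=2.
A polynomial solution: f(k) = (k + 1)*(2*k - 3)/2.
Then R = B(k−1)f/C = (k + 1)*(2*k - 3)/(2*k**2 + 7*k - 1), so s_k = R(k)·t_k = 2**k*(2*k**2 - k - 3).
s_(k+1) − s_k = 2**k*(2*k**2 + 7*k - 1) = t_k.
Evaluate s at k=12 and k=2: 1118208 and 12; difference 1118196.

Σ = 1118196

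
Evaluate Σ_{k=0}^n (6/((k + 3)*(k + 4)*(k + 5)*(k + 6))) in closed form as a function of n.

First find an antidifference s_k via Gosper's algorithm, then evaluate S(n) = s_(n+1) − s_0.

S(n) = (n**3 + 15*n**2 + 74*n + 60)/(30*(n**3 + 15*n**2 + 74*n + 120))

Step 1: r(k) = (k + 3)/(k + 7).
Normal form (A,B,C) = (k + 3, k + 7, 1).
f must satisfy (k + 3)·f(k+1) − (k + 6)·f(k) = 1.
d = 3 from the (1,1,0) case.
Solving with deg f ≤ 3: f(k) = k*(k**2 + 12*k + 47)/180.
Get s_k = R·t_k = k*(k**2 + 12*k + 47)/(30*(k + 3)*(k + 4)*(k + 5)) with R(k) = B(k−1)f(k)/C(k) = k*(k + 6)*(k**2 + 12*k + 47)/180.
Δs = 6/(k**4 + 18*k**3 + 119*k**2 + 342*k + 360), as required.
Evaluate: s_(n+1) = (n**3 + 15*n**2 + 74*n + 60)/(30*(n**3 + 15*n**2 + 74*n + 120)); subtract s_(0) = 0 ⇒ S(n) = (n**3 + 15*n**2 + 74*n + 60)/(30*(n**3 + 15*n**2 + 74*n + 120)).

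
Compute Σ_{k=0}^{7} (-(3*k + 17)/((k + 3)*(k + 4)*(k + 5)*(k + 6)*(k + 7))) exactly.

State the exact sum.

Σ = -37/2772

Compute t_(k+1)/t_k: get (k + 3)*(3*k + 20)/((k + 8)*(3*k + 17)).
Gosper form: A/B · C(k+1)/C(k) with A=k + 3, B=k + 8, C=k + 17/3.
Need (k + 3)·f(k+1) − (k + 7)·f(k) = k + 17/3.
Bound: deg f ≤ 4.
Solve for f: f(k) = k*(k + 5)*(k**2 + 13*k + 54)/216 (degree 4 ≤ 4).
Certificate R = B(k−1)f/C = k*(k + 5)*(k + 7)*(k**2 + 13*k + 54)/(72*(3*k + 17)) gives s_k = k*(-k**2 - 13*k - 54)/(72*(k**3 + 13*k**2 + 54*k + 72)).
s_(k+1) − s_k = (-3*k - 17)/(k**5 + 25*k**4 + 245*k**3 + 1175*k**2 + 2754*k + 2520) = t_k.
Sum = s_(8) − s_(0); s_(8) = -37/2772, s_(0) = 0 ⇒ -37/2772.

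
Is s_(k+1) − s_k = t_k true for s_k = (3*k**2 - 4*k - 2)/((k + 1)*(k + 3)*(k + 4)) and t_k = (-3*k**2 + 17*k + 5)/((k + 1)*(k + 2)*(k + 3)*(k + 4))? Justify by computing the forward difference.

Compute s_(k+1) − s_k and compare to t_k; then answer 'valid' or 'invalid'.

s_(k+1) = (-4*k + 3*(k + 1)**2 - 6)/((k + 2)*(k + 4)*(k + 5))
s_(k+1) − s_k = (-3*k**3 + 14*k**2 + 48*k + 11)/(k**5 + 15*k**4 + 85*k**3 + 225*k**2 + 274*k + 120)
(s_(k+1) − s_k) − t_k = 2*(6*k**2 - 21*k - 7)/(k**5 + 15*k**4 + 85*k**3 + 225*k**2 + 274*k + 120)

Invalid: residual 2*(6*k**2 - 21*k - 7)/(k**5 + 15*k**4 + 85*k**3 + 225*k**2 + 274*k + 120) ≠ 0.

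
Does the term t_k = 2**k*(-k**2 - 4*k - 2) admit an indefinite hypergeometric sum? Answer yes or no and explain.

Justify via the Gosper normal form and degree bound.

Yes. s_k = -2**k*k**2.

r(k) = 2*(k**2 + 6*k + 7)/(k**2 + 4*k + 2) after simplifying.
So A=2 and B=1, with C=k**2 + 4*k + 2.
f must satisfy (2)·f(k+1) − (1)·f(k) = k**2 + 4*k + 2.
From deg A=0, deg B=0, deg C=2: d=2.
A polynomial solution: f(k) = k**2.
R(k) = B(k−1)·f(k)/C(k) = k**2/(k**2 + 4*k + 2); s_k = R·t_k = -2**k*k**2.
Verify: 2**k*(k**2 - 2*(k + 1)**2) matches t_k.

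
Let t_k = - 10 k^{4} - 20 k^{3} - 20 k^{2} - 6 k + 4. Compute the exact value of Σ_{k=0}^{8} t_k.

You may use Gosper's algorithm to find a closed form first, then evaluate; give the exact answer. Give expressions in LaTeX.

Σ = -117900

t_(k+1)/t_k = (5*k**4 + 30*k**3 + 70*k**2 + 73*k + 26)/(5*k**4 + 10*k**3 + 10*k**2 + 3*k - 2).
Normal form (A,B,C) = (1, 1, k**4 + 2*k**3 + 2*k**2 + 3*k/5 - 2/5).
Need (1)·f(k+1) − (1)·f(k) = k**4 + 2*k**3 + 2*k**2 + 3*k/5 - 2/5.
d = 5 from the (0,0,4) case.
Solve for f: f(k) = k*(k + 1)*(k**3 - k**2 + k - 2)/5 (degree 5 ≤ 5).
R(k) = B(k−1)·f(k)/C(k) = k*(k**3 - k**2 + k - 2)/(5*k**3 + 5*k**2 + 5*k - 2); s_k = R·t_k = 2*k*(-k**4 + k + 2).
Check: Δs_k = -10*k**4 - 20*k**3 - 20*k**2 - 6*k + 4. ✓
Telescoping: Σ = s_(9) − s_(0) = -117900 − (0) = -117900.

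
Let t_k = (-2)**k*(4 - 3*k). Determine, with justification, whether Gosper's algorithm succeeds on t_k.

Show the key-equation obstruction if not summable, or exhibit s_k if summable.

Yes. s_k = (-2)**k*(k - 2).

Compute t_(k+1)/t_k: get 2*(1 - 3*k)/(3*k - 4).
So A=-2 and B=1, with C=k - 4/3.
Need (-2)·f(k+1) − (1)·f(k) = k - 4/3.
Bound: deg f ≤ 1.
Solve for f: f(k) = -(k - 2)/3 (degree 1 ≤ 1).
Then R = B(k−1)f/C = -(k - 2)/(3*k - 4), so s_k = R(k)·t_k = (-2)**k*(k - 2).
Check: Δs_k = (-2)**k*(4 - 3*k). ✓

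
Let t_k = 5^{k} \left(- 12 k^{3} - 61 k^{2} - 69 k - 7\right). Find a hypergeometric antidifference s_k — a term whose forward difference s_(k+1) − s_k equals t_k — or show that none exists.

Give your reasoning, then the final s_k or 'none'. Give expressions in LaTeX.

s_k = 5^{k} \left(- 3 k^{3} - 4 k^{2} + 4 k + 2\right)

Compute t_(k+1)/t_k: get 5*(12*k**3 + 97*k**2 + 227*k + 149)/(12*k**3 + 61*k**2 + 69*k + 7).
Normal form (A,B,C) = (5, 1, k**3 + 61*k**2/12 + 23*k/4 + 7/12).
Solve (5)·f(k+1) − (1)·f(k) = k**3 + 61*k**2/12 + 23*k/4 + 7/12.
Degrees (0,0,3) ⇒ d ≤ 3.
Solve for f: f(k) = (3*k**3 + 4*k**2 - 4*k - 2)/12 (degree 3 ≤ 3).
Then R = B(k−1)f/C = (3*k**3 + 4*k**2 - 4*k - 2)/(12*k**3 + 61*k**2 + 69*k + 7), so s_k = R(k)·t_k = 5**k*(-3*k**3 - 4*k**2 + 4*k + 2).
Δs = 5**k*(-12*k**3 - 61*k**2 - 69*k - 7), as required.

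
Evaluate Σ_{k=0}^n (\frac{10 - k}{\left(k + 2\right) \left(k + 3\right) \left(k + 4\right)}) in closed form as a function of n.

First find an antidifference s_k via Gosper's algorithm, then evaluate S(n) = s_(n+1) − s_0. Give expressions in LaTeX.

r(k) = (k - 9)*(k + 2)/((k - 10)*(k + 5)) after simplifying.
Take A(k)=k + 2, B(k)=k + 5, C(k)=k - 10.
Key eq: (k + 2)·f(k+1) = (k + 4)·f(k) + (k - 10).
Degrees (1,1,1) ⇒ d ≤ 2.
Solving with deg f ≤ 2: f(k) = -k*(2*k + 13)/3.
So s_k = (B(k−1)f/C)·t_k = (-k*(k + 4)*(2*k + 13)/(3*(k - 10)))·t_k = k*(2*k + 13)/(3*(k + 2)*(k + 3)).
Verify: (10 - k)/(k**3 + 9*k**2 + 26*k + 24) matches t_k.
Evaluate: s_(n+1) = (2*n**2 + 17*n + 15)/(3*(n**2 + 7*n + 12)); subtract s_(0) = 0 ⇒ S(n) = (2*n**2 + 17*n + 15)/(3*(n**2 + 7*n + 12)).

S(n) = \frac{2 n^{2} + 17 n + 15}{3 \left(n^{2} + 7 n + 12\right)}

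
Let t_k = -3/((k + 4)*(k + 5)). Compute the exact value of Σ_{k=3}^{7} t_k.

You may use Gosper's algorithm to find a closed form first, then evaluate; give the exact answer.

Compute t_(k+1)/t_k: get (k + 4)/(k + 6).
Normal form (A,B,C) = (k + 4, k + 6, 1).
Solve (k + 4)·f(k+1) − (k + 5)·f(k) = 1.
d = 1 from the (1,1,0) case.
Match coefficients ⇒ f(k) = k/4.
R(k) = B(k−1)·f(k)/C(k) = k*(k + 5)/4; s_k = R·t_k = -3*k/(4*k + 16).
Δs = -3/(k**2 + 9*k + 20), as required.
Telescoping: Σ = s_(8) − s_(3) = -1/2 − (-9/28) = -5/28.

Σ = -5/28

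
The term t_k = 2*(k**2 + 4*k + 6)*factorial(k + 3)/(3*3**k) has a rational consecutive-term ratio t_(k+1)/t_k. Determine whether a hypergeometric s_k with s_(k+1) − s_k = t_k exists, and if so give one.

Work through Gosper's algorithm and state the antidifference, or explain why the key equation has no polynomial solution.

s_k = 2*(k + 2)*factorial(k + 3)/3**k

r(k) = (k + 4)*(4*k + (k + 1)**2 + 10)/(3*(k**2 + 4*k + 6)) after simplifying.
So A=k/3 + 4/3 and B=1, with C=k**2 + 4*k + 6.
Set up (k/3 + 4/3)·f(k+1) − (1)·f(k) − (k**2 + 4*k + 6) = 0.
deg f ≤ 1 (via 1,0,2).
Match coefficients ⇒ f(k) = 3*(k + 2).
Get s_k = R·t_k = 2*(k + 2)*factorial(k + 3)/3**k with R(k) = B(k−1)f(k)/C(k) = 3*(k + 2)/(k**2 + 4*k + 6).
Verify: 2*(k**2 + 4*k + 6)*factorial(k + 3)/(3*3**k) matches t_k.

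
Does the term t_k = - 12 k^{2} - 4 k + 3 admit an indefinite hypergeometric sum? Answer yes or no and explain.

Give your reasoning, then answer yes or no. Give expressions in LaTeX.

Ratio r(k) = (12*k**2 + 28*k + 13)/(12*k**2 + 4*k - 3).
Normal form (A,B,C) = (1, 1, k**2 + k/3 - 1/4).
Need (1)·f(k+1) − (1)·f(k) = k**2 + k/3 - 1/4.
d = 3 from the (0,0,2) case.
Match coefficients ⇒ f(k) = k*(2*k - 3)*(2*k + 1)/12.
Certificate R = B(k−1)f/C = k*(2*k - 3)*(2*k + 1)/(12*k**2 + 4*k - 3) gives s_k = k*(-4*k**2 + 4*k + 3).
Verify: -12*k**2 - 4*k + 3 matches t_k.

Yes. s_k = k \left(- 4 k^{2} + 4 k + 3\right).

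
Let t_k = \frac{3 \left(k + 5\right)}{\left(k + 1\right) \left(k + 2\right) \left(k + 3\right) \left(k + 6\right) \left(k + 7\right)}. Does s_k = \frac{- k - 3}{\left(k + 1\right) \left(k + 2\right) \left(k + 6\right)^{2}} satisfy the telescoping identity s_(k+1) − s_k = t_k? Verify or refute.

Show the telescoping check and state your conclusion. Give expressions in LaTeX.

s_(k+1) = (-k - 4)/((k + 2)*(k + 3)*(k + 7)**2)
s_(k+1) − s_k = (-(k + 1)*(k + 4)*(k + 6)**2 + (k + 3)**2*(k + 7)**2)/((k + 1)*(k + 2)*(k + 3)*(k + 6)**2*(k + 7)**2)
(s_(k+1) − s_k) − t_k = 3*(-4*k**2 - 43*k - 111)/(k**7 + 32*k**6 + 420*k**5 + 2902*k**4 + 11255*k**3 + 24114*k**2 + 25956*k + 10584)

Invalid: residual \frac{3 \left(- 4 k^{2} - 43 k - 111\right)}{k^{7} + 32 k^{6} + 420 k^{5} + 2902 k^{4} + 11255 k^{3} + 24114 k^{2} + 25956 k + 10584} ≠ 0.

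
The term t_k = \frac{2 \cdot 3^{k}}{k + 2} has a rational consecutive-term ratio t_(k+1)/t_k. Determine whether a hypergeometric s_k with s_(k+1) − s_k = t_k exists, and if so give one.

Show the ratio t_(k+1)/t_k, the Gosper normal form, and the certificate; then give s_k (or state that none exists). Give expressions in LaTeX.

no hypergeometric antidifference exists

r(k) = 3*(k + 2)/(k + 3) after simplifying.
Take A(k)=3*k + 6, B(k)=k + 3, C(k)=1.
Solve (3*k + 6)·f(k+1) − (k + 2)·f(k) = 1.
From deg A=1, deg B=1, deg C=0: d=-1.
Bound -1 < 0, so the key equation has no polynomial solution.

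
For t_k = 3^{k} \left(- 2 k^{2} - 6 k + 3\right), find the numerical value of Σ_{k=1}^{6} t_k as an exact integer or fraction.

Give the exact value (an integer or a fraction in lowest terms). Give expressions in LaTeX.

Compute t_(k+1)/t_k: get 3*(2*k**2 + 10*k + 5)/(2*k**2 + 6*k - 3).
Gosper form: A/B · C(k+1)/C(k) with A=3, B=1, C=k**2 + 3*k - 3/2.
Key eq: (3)·f(k+1) = (1)·f(k) + (k**2 + 3*k - 3/2).
deg f ≤ 2 (via 0,0,2).
Solve for f: f(k) = (k**2 - 3)/2 (degree 2 ≤ 2).
Certificate R = B(k−1)f/C = (k**2 - 3)/(2*k**2 + 6*k - 3) gives s_k = 3**k*(3 - k**2).
Check: Δs_k = 3**k*(-2*k**2 - 6*k + 3). ✓
Evaluate s at k=7 and k=1: -100602 and 6; difference -100608.

Σ = -100608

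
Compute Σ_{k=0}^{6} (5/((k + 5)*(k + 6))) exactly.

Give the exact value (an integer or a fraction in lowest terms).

Ratio r(k) = (k + 5)/(k + 7).
So A=k + 5 and B=k + 7, with C=1.
Need (k + 5)·f(k+1) − (k + 6)·f(k) = 1.
d = 1 from the (1,1,0) case.
A polynomial solution: f(k) = k/5.
Then R = B(k−1)f/C = k*(k + 6)/5, so s_k = R(k)·t_k = k/(k + 5).
s_(k+1) − s_k = 5/(k**2 + 11*k + 30) = t_k.
Σ_(k=0)^(6) t_k = s_(7) − s_(0) = 7/12 − (0) = 7/12.

Σ = 7/12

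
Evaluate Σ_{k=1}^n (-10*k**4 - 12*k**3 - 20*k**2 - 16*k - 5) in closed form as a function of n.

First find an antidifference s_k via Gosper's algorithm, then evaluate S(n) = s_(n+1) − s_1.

Ratio r(k) = (10*k**4 + 52*k**3 + 116*k**2 + 132*k + 63)/(10*k**4 + 12*k**3 + 20*k**2 + 16*k + 5).
So A=1 and B=1, with C=k**4 + 6*k**3/5 + 2*k**2 + 8*k/5 + 1/2.
Solve (1)·f(k+1) − (1)·f(k) = k**4 + 6*k**3/5 + 2*k**2 + 8*k/5 + 1/2.
deg f ≤ 5 (via 0,0,4).
A polynomial solution: f(k) = k**2*(2*k**3 - 2*k**2 + 4*k + 1)/10.
Get s_k = R·t_k = k**2*(-2*k**3 + 2*k**2 - 4*k - 1) with R(k) = B(k−1)f(k)/C(k) = k**2*(2*k**3 - 2*k**2 + 4*k + 1)/(10*k**4 + 12*k**3 + 20*k**2 + 16*k + 5).
Check: Δs_k = -10*k**4 - 12*k**3 - 20*k**2 - 16*k - 5. ✓
Evaluate: s_(n+1) = -2*n**5 - 8*n**4 - 16*n**3 - 21*n**2 - 16*n - 5; subtract s_(1) = -5 ⇒ S(n) = n*(-2*n**4 - 8*n**3 - 16*n**2 - 21*n - 16).

S(n) = n*(-2*n**4 - 8*n**3 - 16*n**2 - 21*n - 16)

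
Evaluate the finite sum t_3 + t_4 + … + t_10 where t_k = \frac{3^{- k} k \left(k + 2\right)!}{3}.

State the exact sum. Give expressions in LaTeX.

r(k) = (k + 1)*(k + 3)/(3*k) after simplifying.
Gosper form: A/B · C(k+1)/C(k) with A=k/3 + 1, B=1, C=k.
Need (k/3 + 1)·f(k+1) − (1)·f(k) = k.
deg f ≤ 0 (via 1,0,1).
Solving with deg f ≤ 0: f(k) = 3.
Then R = B(k−1)f/C = 3/k, so s_k = R(k)·t_k = factorial(k + 2)/3**k.
Verify: k*factorial(k + 2)/(3*3**k) matches t_k.
Telescoping: Σ = s_(11) − s_(3) = 25625600/729 − (40/9) = 25622360/729.

Σ = 25622360/729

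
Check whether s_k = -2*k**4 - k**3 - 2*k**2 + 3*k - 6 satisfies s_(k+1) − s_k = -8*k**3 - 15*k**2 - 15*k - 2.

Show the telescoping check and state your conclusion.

valid; difference matches t_k

s_(k+1) = -2*k**4 - 9*k**3 - 17*k**2 - 12*k - 8
s_(k+1) − s_k = -8*k**3 - 15*k**2 - 15*k - 2
(s_(k+1) − s_k) − t_k = 0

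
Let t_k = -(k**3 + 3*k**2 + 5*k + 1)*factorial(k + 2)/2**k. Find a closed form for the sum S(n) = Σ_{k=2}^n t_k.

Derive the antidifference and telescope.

Ratio r(k) = (k**4 + 9*k**3 + 32*k**2 + 52*k + 30)/(2*(k**3 + 3*k**2 + 5*k + 1)).
Factor: A=k/2 + 3/2; B=1; C=k**3 + 3*k**2 + 5*k + 1.
f must satisfy (k/2 + 3/2)·f(k+1) − (1)·f(k) = k**3 + 3*k**2 + 5*k + 1.
deg f ≤ 2 (via 1,0,3).
Solve for f: f(k) = 2*(k**2 - 2) (degree 2 ≤ 2).
Then R = B(k−1)f/C = 2*(k**2 - 2)/(k**3 + 3*k**2 + 5*k + 1), so s_k = R(k)·t_k = -2**(1 - k)*(k**2 - 2)*factorial(k + 2).
Verify: -(k**3 + 3*k**2 + 5*k + 1)*factorial(k + 2)/2**k matches t_k.
Σ_(k=2)^n t_k = s_(n+1) − s_(2) = (-(n**2 + 2*n - 1)*factorial(n + 3)/2**n) − (-24), i.e. (24*2**n - n**5*factorial(n) - 8*n**4*factorial(n) - 22*n**3*factorial(n) - 22*n**2*factorial(n) - n*factorial(n) + 6*factorial(n))/2**n.

S(n) = (24*2**n - n**5*factorial(n) - 8*n**4*factorial(n) - 22*n**3*factorial(n) - 22*n**2*factorial(n) - n*factorial(n) + 6*factorial(n))/2**n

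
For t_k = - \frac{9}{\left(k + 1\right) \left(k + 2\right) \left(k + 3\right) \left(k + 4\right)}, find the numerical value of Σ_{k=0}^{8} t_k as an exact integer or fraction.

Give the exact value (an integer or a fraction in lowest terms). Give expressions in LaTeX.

r(k) = (k + 1)/(k + 5) after simplifying.
Take A(k)=k + 1, B(k)=k + 5, C(k)=1.
f must satisfy (k + 1)·f(k+1) − (k + 4)·f(k) = 1.
deg f ≤ 3 (via 1,1,0).
Match coefficients ⇒ f(k) = k*(k**2 + 6*k + 11)/18.
R(k) = B(k−1)·f(k)/C(k) = k*(k + 4)*(k**2 + 6*k + 11)/18; s_k = R·t_k = k*(-k**2 - 6*k - 11)/(2*(k + 1)*(k + 2)*(k + 3)).
Verify: -9/(k**4 + 10*k**3 + 35*k**2 + 50*k + 24) matches t_k.
Telescoping: Σ = s_(9) − s_(0) = -219/440 − (0) = -219/440.

Σ = -219/440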